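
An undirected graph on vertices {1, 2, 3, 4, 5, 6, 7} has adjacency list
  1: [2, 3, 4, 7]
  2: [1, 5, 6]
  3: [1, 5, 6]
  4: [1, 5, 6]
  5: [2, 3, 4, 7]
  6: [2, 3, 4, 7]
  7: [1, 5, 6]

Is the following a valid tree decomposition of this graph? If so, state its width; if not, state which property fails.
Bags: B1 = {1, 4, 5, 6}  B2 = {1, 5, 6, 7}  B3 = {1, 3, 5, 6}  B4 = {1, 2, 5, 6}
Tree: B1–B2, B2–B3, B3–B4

Vertex coverage: the bags together contain {1, 2, 3, 4, 5, 6, 7}, the full vertex set. Edge coverage: each edge of G has both endpoints in at least one bag. Running intersection: for every vertex, the bags containing it form a connected subtree. All three properties hold, so this is a valid tree decomposition of width max|bag| − 1 = 3, and hence tw(G) ≤ 3.

Yes; width 3.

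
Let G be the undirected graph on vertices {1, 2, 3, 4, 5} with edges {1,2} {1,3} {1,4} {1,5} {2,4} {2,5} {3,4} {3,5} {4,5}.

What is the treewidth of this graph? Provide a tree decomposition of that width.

Treewidth 3.
Bags: B1 = {1, 2, 4, 5}  B2 = {1, 3, 4, 5}
Tree: B1–B2

Every bag has size at most 4, so the width is 4 − 1 = 3 and tw(G) ≤ 3. Conversely, {1, 2, 4, 5} is a clique of size 4, and the vertices of any clique must share a bag in every tree decomposition; so some bag has ≥ 4 vertices and tw(G) ≥ 3. Combining the bounds, tw(G) = 3.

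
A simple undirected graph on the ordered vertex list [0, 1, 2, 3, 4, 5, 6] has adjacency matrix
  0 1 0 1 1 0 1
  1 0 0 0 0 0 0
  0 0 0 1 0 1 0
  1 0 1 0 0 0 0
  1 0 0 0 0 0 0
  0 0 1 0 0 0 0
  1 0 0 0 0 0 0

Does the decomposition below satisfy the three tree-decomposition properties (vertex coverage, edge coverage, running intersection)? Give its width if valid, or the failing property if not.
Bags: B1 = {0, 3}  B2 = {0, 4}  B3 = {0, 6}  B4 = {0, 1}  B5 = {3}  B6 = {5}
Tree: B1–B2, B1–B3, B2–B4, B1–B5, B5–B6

A tree decomposition must satisfy three properties: every vertex lies in some bag; for every edge, both endpoints lie together in some bag; and for every vertex, the bags containing it form a connected subtree. Here vertex 2 appears in no bag, so the decomposition is invalid.

No — vertex 2 appears in no bag.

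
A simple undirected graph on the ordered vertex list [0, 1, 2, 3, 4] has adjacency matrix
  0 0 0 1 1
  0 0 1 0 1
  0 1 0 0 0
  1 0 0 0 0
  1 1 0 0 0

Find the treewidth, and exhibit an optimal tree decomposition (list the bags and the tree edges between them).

Treewidth 1.
Bags: B1 = {0, 3}  B2 = {0, 4}  B3 = {1, 4}  B4 = {1, 2}
Tree: B1–B2, B2–B3, B3–B4

Every bag has size at most 2, so the width is 2 − 1 = 1 and tw(G) ≤ 1. Since G has at least one edge (e.g. 3–0), it is not an edgeless graph, so tw(G) ≥ 1. Hence tw(G) = 1 exactly.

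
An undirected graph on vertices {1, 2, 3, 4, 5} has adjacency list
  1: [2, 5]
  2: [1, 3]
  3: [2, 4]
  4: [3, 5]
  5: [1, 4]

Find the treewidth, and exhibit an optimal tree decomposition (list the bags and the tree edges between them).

Every bag has size at most 3, so the width is 3 − 1 = 2 and tw(G) ≤ 2. The edges 1–5–4–3–2–1 form a cycle, so G is not a tree and its treewidth is at least 2. The upper and lower bounds meet at 2, so that is the treewidth.

Treewidth 2.
Bags: B1 = {1, 4, 5}  B2 = {1, 3, 4}  B3 = {1, 2, 3}
Tree: B1–B2, B2–B3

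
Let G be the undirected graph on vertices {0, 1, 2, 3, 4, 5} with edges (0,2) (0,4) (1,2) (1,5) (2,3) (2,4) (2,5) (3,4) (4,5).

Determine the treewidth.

2

A width-2 tree decomposition is:
Bags: B1 = {2, 3, 4}  B2 = {2, 4, 5}  B3 = {0, 2, 4}  B4 = {1, 2, 5}
Tree: B1–B2, B2–B3, B2–B4
Every bag has size at most 3, so the width is 3 − 1 = 2 and tw(G) ≤ 2. For the lower bound, the 3 vertices {1, 2, 5} are pairwise adjacent, and any tree decomposition puts a clique entirely inside one bag — forcing width ≥ 2. Therefore the treewidth is 2.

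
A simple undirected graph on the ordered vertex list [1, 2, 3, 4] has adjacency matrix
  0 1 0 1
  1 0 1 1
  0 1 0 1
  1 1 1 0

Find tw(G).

A width-2 tree decomposition is:
Bags: B1 = {2, 3, 4}  B2 = {1, 2, 4}
Tree: B1–B2
Each bag holds 3 vertices, so the decomposition has width 2, which upper-bounds the treewidth. For the lower bound, the 3 vertices {1, 2, 4} are pairwise adjacent, and any tree decomposition puts a clique entirely inside one bag — forcing width ≥ 2. The upper and lower bounds meet at 2, so that is the treewidth.

2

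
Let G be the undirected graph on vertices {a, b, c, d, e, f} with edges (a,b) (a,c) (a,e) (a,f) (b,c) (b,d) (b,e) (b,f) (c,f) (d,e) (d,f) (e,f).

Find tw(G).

3

A width-3 tree decomposition is:
Bags: B1 = {b, d, e, f}  B2 = {a, b, e, f}  B3 = {a, b, c, f}
Tree: B1–B2, B2–B3
Each bag holds 4 vertices, so the decomposition has width 3, which upper-bounds the treewidth. Conversely, {b, d, e, f} is a clique of size 4, and the vertices of any clique must share a bag in every tree decomposition; so some bag has ≥ 4 vertices and tw(G) ≥ 3. Combining the bounds, tw(G) = 3.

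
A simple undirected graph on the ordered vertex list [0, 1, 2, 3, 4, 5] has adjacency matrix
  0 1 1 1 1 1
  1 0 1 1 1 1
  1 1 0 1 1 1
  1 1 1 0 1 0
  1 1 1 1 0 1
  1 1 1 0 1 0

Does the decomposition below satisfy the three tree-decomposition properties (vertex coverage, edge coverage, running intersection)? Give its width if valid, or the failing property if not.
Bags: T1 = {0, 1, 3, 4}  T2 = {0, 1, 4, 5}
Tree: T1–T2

A tree decomposition must satisfy three properties: every vertex lies in some bag; for every edge, both endpoints lie together in some bag; and for every vertex, the bags containing it form a connected subtree. Here vertex 2 appears in no bag, so the decomposition is invalid.

No — vertex 2 appears in no bag.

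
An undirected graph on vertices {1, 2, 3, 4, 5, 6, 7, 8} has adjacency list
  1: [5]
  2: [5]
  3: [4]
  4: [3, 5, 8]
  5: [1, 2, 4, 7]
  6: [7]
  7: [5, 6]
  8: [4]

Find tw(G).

A width-1 tree decomposition is:
Bags: B1 = {5, 7}  B2 = {6, 7}  B3 = {4, 5}  B4 = {1, 5}  B5 = {4, 8}  B6 = {2, 5}  B7 = {3, 4}
Tree: B1–B2, B1–B3, B1–B4, B3–B5, B4–B6, B3–B7
Every bag has size at most 2, so the width is 2 − 1 = 1 and tw(G) ≤ 1. Since G has at least one edge (e.g. 7–5), it is not an edgeless graph, so tw(G) ≥ 1. Hence tw(G) = 1 exactly.

1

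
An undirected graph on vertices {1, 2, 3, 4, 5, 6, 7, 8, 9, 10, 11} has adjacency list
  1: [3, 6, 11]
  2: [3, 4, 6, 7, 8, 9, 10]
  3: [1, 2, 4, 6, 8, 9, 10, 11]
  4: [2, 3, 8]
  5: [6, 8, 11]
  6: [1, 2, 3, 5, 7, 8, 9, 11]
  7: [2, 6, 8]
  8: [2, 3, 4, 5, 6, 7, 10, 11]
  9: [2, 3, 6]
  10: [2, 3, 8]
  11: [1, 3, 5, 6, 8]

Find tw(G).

3

A width-3 tree decomposition is:
Bags: B1 = {2, 3, 6, 8}  B2 = {2, 3, 6, 9}  B3 = {3, 6, 8, 11}  B4 = {1, 3, 6, 11}  B5 = {2, 3, 4, 8}  B6 = {2, 3, 8, 10}  B7 = {2, 6, 7, 8}  B8 = {5, 6, 8, 11}
Tree: B1–B2, B1–B3, B3–B4, B1–B5, B1–B6, B1–B7, B3–B8
Each bag holds 4 vertices, so the decomposition has width 3, which upper-bounds the treewidth. On the other hand G contains the 4-clique {1, 3, 6, 11}. A clique must lie in a single bag of any decomposition, so no decomposition can have width below 3. Combining the bounds, tw(G) = 3.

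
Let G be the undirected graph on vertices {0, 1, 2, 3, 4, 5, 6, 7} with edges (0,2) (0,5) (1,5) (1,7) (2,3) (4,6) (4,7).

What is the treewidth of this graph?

A width-1 tree decomposition is:
Bags: B1 = {2, 3}  B2 = {0, 2}  B3 = {0, 5}  B4 = {1, 5}  B5 = {1, 7}  B6 = {4, 7}  B7 = {4, 6}
Tree: B1–B2, B2–B3, B3–B4, B4–B5, B5–B6, B6–B7
Each bag holds 2 vertices, so the decomposition has width 1, which upper-bounds the treewidth. G has an edge, so its treewidth is at least 1. Combining the bounds, tw(G) = 1.

1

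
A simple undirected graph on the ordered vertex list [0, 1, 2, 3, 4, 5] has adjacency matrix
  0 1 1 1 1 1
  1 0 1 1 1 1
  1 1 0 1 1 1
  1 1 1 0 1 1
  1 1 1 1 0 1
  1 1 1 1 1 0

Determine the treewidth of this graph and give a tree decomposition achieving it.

Treewidth 5.
Bags: B1 = {0, 1, 2, 3, 4, 5}
Tree: (single bag)

With just one bag of size 6, the width is 6 − 1 = 5, so tw(G) ≤ 5. For the lower bound, the 6 vertices {0, 1, 2, 3, 4, 5} are pairwise adjacent, and any tree decomposition puts a clique entirely inside one bag — forcing width ≥ 5. Hence tw(G) = 5 exactly.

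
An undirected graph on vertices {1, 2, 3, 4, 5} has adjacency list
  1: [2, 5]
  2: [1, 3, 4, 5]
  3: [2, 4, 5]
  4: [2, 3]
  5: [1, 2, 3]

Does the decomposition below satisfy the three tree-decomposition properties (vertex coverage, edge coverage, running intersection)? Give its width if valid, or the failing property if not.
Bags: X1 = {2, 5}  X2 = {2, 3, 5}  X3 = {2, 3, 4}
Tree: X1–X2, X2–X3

A tree decomposition must satisfy three properties: every vertex lies in some bag; for every edge, both endpoints lie together in some bag; and for every vertex, the bags containing it form a connected subtree. Here vertex 1 appears in no bag, so the decomposition is invalid.

No — vertex 1 appears in no bag.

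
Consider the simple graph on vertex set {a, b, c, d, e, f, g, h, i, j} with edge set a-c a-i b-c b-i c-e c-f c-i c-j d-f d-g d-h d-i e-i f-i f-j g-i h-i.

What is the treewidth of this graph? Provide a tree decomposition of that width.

Every bag has size at most 3, so the width is 3 − 1 = 2 and tw(G) ≤ 2. On the other hand G contains the 3-clique {c, f, j}. A clique must lie in a single bag of any decomposition, so no decomposition can have width below 2. The upper and lower bounds meet at 2, so that is the treewidth.

Treewidth 2.
One optimal decomposition is:
Bags: B1 = {d, f, i}  B2 = {c, f, i}  B3 = {d, g, i}  B4 = {c, f, j}  B5 = {b, c, i}  B6 = {d, h, i}  B7 = {c, e, i}  B8 = {a, c, i}
Tree: B1–B2, B1–B3, B2–B4, B2–B5, B3–B6, B2–B7, B2–B8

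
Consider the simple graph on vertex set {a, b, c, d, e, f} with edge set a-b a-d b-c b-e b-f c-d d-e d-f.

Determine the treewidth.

A width-2 tree decomposition is:
Bags: B1 = {a, b, d}  B2 = {b, d, f}  B3 = {b, c, d}  B4 = {b, d, e}
Tree: B1–B2, B2–B3, B3–B4
The largest bag has 3 vertices, giving width 2; this decomposition certifies tw(G) ≤ 2. For the lower bound, G contains the cycle d–a–b–f–d, so G is not a forest; only forests have treewidth ≤ 1, hence tw(G) ≥ 2. Therefore the treewidth is 2.

2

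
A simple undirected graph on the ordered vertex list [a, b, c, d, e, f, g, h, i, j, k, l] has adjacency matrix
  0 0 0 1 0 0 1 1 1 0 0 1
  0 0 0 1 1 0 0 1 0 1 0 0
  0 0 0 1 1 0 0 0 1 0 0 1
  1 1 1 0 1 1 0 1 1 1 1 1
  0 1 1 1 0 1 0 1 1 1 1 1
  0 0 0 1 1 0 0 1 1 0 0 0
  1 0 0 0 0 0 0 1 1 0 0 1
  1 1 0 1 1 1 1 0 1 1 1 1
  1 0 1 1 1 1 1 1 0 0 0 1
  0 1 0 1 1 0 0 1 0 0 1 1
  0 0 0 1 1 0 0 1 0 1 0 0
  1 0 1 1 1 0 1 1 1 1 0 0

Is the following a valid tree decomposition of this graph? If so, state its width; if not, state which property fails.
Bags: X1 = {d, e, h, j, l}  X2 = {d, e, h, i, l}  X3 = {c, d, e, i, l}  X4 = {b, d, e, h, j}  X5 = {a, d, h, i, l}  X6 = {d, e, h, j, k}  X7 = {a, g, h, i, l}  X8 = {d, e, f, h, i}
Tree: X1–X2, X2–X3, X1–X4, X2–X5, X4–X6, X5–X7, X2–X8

Every vertex of G appears in some bag (union = {a, b, c, d, e, f, g, h, i, j, k, l}); every edge is covered by a bag; and for each vertex v the set of bags containing v is connected in the bag tree. The decomposition is therefore valid. The largest bag has 5 vertices, so the width is 4.

Yes; width 4.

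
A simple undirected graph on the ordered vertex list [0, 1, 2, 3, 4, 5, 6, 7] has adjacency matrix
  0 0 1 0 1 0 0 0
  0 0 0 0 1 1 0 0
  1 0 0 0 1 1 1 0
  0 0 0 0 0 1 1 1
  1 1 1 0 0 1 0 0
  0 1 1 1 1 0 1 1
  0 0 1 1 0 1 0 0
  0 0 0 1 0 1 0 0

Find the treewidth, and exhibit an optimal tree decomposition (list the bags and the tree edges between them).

Treewidth 2.
One such decomposition:
Bags: B1 = {2, 4, 5}  B2 = {2, 5, 6}  B3 = {1, 4, 5}  B4 = {3, 5, 6}  B5 = {0, 2, 4}  B6 = {3, 5, 7}
Tree: B1–B2, B1–B3, B2–B4, B1–B5, B4–B6

Each bag holds 3 vertices, so the decomposition has width 2, which upper-bounds the treewidth. On the other hand G contains the 3-clique {0, 2, 4}. A clique must lie in a single bag of any decomposition, so no decomposition can have width below 2. The upper and lower bounds meet at 2, so that is the treewidth.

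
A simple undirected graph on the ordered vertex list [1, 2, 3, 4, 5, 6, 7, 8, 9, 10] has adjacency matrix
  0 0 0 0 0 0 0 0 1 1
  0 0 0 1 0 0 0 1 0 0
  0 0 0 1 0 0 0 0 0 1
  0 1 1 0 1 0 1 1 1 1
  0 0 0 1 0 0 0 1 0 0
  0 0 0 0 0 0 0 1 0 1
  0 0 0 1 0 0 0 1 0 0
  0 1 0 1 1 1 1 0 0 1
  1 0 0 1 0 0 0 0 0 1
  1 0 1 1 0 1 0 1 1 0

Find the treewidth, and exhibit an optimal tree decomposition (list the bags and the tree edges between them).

The largest bag has 3 vertices, giving width 2; this decomposition certifies tw(G) ≤ 2. For the lower bound, the 3 vertices {1, 9, 10} are pairwise adjacent, and any tree decomposition puts a clique entirely inside one bag — forcing width ≥ 2. Therefore the treewidth is 2.

Treewidth 2.
One such decomposition:
Bags: B1 = {4, 8, 10}  B2 = {4, 7, 8}  B3 = {2, 4, 8}  B4 = {4, 9, 10}  B5 = {4, 5, 8}  B6 = {3, 4, 10}  B7 = {6, 8, 10}  B8 = {1, 9, 10}
Tree: B1–B2, B2–B3, B1–B4, B2–B5, B4–B6, B1–B7, B4–B8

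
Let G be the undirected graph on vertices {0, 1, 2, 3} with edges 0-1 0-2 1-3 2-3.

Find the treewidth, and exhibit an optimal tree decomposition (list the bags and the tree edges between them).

Treewidth 2.
Bags: B1 = {0, 1, 2}  B2 = {1, 2, 3}
Tree: B1–B2

Every bag has size at most 3, so the width is 3 − 1 = 2 and tw(G) ≤ 2. Since 2–0–1–3–2 is a cycle in G, G is not acyclic. Forests are exactly the graphs of treewidth ≤ 1, so tw(G) ≥ 2. The upper and lower bounds meet at 2, so that is the treewidth.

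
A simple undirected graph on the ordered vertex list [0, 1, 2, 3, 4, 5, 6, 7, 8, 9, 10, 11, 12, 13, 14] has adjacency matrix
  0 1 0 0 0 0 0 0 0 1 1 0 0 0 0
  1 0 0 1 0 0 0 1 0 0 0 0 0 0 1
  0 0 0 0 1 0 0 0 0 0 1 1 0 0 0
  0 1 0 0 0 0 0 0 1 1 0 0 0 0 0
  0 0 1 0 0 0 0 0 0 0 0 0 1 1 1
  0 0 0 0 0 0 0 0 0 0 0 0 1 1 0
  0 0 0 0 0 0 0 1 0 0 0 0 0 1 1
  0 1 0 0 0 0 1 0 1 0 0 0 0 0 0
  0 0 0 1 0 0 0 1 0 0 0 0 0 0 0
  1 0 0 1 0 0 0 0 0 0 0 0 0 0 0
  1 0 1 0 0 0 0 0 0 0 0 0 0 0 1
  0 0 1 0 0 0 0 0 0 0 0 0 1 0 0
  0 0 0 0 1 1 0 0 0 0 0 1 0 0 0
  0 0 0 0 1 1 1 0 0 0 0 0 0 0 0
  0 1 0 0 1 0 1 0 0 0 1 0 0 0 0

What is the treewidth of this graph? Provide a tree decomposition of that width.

Treewidth 3.
One optimal decomposition is:
Bags: B1 = {3, 7, 8, 9}  B2 = {1, 3, 7, 9}  B3 = {0, 1, 7, 9}  B4 = {0, 1, 6, 7}  B5 = {0, 1, 6, 14}  B6 = {0, 6, 10, 14}  B7 = {6, 10, 13, 14}  B8 = {4, 10, 13, 14}  B9 = {2, 4, 10, 13}  B10 = {2, 4, 5, 13}  B11 = {2, 4, 5, 12}  B12 = {2, 5, 11, 12}
Tree: B1–B2, B2–B3, B3–B4, B4–B5, B5–B6, B6–B7, B7–B8, B8–B9, B9–B10, B10–B11, B11–B12

Every bag has size at most 4, so the width is 4 − 1 = 3 and tw(G) ≤ 3. For the lower bound: the 4 vertex sets {3,8,9}, {7}, {1}, {0,6,10,14} are disjoint, each induces a connected subgraph, and every pair is joined by at least one edge of G. Contracting each set to a single vertex therefore yields K_{4} as a minor, and since treewidth is minor-monotone, tw(G) ≥ tw(K_{4}) = 3. Therefore the treewidth is 3.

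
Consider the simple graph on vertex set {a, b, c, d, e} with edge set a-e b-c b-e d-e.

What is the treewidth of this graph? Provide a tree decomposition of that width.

Treewidth 1.
Bags: B1 = {a, e}  B2 = {d, e}  B3 = {b, e}  B4 = {b, c}
Tree: B1–B2, B2–B3, B3–B4

The largest bag has 2 vertices, giving width 1; this decomposition certifies tw(G) ≤ 1. Since G has at least one edge (e.g. e–a), it is not an edgeless graph, so tw(G) ≥ 1. The upper and lower bounds meet at 1, so that is the treewidth.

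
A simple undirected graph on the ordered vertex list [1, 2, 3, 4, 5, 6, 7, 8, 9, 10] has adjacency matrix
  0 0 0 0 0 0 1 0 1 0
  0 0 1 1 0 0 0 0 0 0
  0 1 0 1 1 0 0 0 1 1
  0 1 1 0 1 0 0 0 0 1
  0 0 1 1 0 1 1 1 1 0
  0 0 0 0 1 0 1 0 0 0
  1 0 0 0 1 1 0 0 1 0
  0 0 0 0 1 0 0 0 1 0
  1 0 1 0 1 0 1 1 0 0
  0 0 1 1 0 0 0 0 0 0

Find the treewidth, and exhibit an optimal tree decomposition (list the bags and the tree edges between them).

Each bag holds 3 vertices, so the decomposition has width 2, which upper-bounds the treewidth. On the other hand G contains the 3-clique {1, 7, 9}. A clique must lie in a single bag of any decomposition, so no decomposition can have width below 2. Combining the bounds, tw(G) = 2.

Treewidth 2.
One such decomposition:
Bags: B1 = {5, 7, 9}  B2 = {3, 5, 9}  B3 = {1, 7, 9}  B4 = {3, 4, 5}  B5 = {3, 4, 10}  B6 = {5, 8, 9}  B7 = {5, 6, 7}  B8 = {2, 3, 4}
Tree: B1–B2, B1–B3, B2–B4, B4–B5, B2–B6, B1–B7, B5–B8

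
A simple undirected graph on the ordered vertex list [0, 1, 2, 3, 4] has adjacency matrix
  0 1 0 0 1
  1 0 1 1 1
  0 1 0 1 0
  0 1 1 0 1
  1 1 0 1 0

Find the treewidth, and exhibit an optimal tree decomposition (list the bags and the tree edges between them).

The largest bag has 3 vertices, giving width 2; this decomposition certifies tw(G) ≤ 2. For the lower bound, the 3 vertices {0, 1, 4} are pairwise adjacent, and any tree decomposition puts a clique entirely inside one bag — forcing width ≥ 2. The upper and lower bounds meet at 2, so that is the treewidth.

Treewidth 2.
One such decomposition:
Bags: B1 = {1, 3, 4}  B2 = {0, 1, 4}  B3 = {1, 2, 3}
Tree: B1–B2, B1–B3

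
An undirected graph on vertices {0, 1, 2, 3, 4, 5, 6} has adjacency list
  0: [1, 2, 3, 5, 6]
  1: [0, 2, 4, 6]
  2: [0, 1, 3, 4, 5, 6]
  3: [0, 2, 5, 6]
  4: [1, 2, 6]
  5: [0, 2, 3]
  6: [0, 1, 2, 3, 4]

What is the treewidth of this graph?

A width-3 tree decomposition is:
Bags: B1 = {0, 1, 2, 6}  B2 = {0, 2, 3, 6}  B3 = {0, 2, 3, 5}  B4 = {1, 2, 4, 6}
Tree: B1–B2, B2–B3, B1–B4
Each bag holds 4 vertices, so the decomposition has width 3, which upper-bounds the treewidth. Conversely, {0, 1, 2, 6} is a clique of size 4, and the vertices of any clique must share a bag in every tree decomposition; so some bag has ≥ 4 vertices and tw(G) ≥ 3. Therefore the treewidth is 3.

3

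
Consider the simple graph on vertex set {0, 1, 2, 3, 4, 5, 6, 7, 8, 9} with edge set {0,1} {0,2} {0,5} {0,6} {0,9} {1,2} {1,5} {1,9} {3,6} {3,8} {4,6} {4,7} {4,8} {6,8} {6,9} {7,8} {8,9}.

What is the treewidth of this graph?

A width-2 tree decomposition is:
Bags: B1 = {0, 6, 9}  B2 = {0, 1, 9}  B3 = {6, 8, 9}  B4 = {4, 6, 8}  B5 = {0, 1, 2}  B6 = {0, 1, 5}  B7 = {4, 7, 8}  B8 = {3, 6, 8}
Tree: B1–B2, B1–B3, B3–B4, B2–B5, B5–B6, B4–B7, B4–B8
The largest bag has 3 vertices, giving width 2; this decomposition certifies tw(G) ≤ 2. On the other hand G contains the 3-clique {0, 1, 9}. A clique must lie in a single bag of any decomposition, so no decomposition can have width below 2. Therefore the treewidth is 2.

2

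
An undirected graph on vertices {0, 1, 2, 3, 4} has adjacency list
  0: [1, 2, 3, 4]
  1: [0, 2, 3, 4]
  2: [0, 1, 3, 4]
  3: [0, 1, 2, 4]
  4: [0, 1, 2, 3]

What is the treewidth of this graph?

A width-4 tree decomposition is:
Bags: B1 = {0, 1, 2, 3, 4}
Tree: (single bag)
A single bag containing all 5 vertices is trivially a valid decomposition of width 4. On the other hand G contains the 5-clique {0, 1, 2, 3, 4}. A clique must lie in a single bag of any decomposition, so no decomposition can have width below 4. Hence tw(G) = 4 exactly.

4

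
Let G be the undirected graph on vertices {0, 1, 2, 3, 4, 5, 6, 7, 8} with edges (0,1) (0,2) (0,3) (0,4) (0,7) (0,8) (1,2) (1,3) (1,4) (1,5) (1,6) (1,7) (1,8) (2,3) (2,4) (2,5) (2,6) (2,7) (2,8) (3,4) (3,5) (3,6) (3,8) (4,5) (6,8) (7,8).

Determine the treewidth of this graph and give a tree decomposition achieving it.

Treewidth 4.
One optimal decomposition is:
Bags: B1 = {1, 2, 3, 4, 5}  B2 = {0, 1, 2, 3, 4}  B3 = {0, 1, 2, 3, 8}  B4 = {0, 1, 2, 7, 8}  B5 = {1, 2, 3, 6, 8}
Tree: B1–B2, B2–B3, B3–B4, B3–B5

Every bag has size at most 5, so the width is 5 − 1 = 4 and tw(G) ≤ 4. On the other hand G contains the 5-clique {0, 1, 2, 3, 8}. A clique must lie in a single bag of any decomposition, so no decomposition can have width below 4. Combining the bounds, tw(G) = 4.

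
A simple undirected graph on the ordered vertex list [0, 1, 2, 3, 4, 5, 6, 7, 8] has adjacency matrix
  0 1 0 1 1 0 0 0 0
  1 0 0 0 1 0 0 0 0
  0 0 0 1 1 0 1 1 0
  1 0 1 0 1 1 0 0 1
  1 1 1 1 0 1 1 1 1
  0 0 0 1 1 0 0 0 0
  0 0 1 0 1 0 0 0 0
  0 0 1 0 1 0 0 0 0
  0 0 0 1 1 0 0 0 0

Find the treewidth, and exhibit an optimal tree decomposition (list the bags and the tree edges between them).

Treewidth 2.
One optimal decomposition is:
Bags: B1 = {2, 4, 6}  B2 = {2, 3, 4}  B3 = {2, 4, 7}  B4 = {3, 4, 5}  B5 = {0, 3, 4}  B6 = {3, 4, 8}  B7 = {0, 1, 4}
Tree: B1–B2, B1–B3, B2–B4, B2–B5, B2–B6, B5–B7

Each bag holds 3 vertices, so the decomposition has width 2, which upper-bounds the treewidth. For the lower bound, the 3 vertices {0, 1, 4} are pairwise adjacent, and any tree decomposition puts a clique entirely inside one bag — forcing width ≥ 2. Combining the bounds, tw(G) = 2.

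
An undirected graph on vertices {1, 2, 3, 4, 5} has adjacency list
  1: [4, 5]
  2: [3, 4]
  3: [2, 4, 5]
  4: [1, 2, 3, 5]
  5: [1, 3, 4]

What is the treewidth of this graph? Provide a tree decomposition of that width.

The largest bag has 3 vertices, giving width 2; this decomposition certifies tw(G) ≤ 2. For the lower bound, the 3 vertices {1, 4, 5} are pairwise adjacent, and any tree decomposition puts a clique entirely inside one bag — forcing width ≥ 2. Therefore the treewidth is 2.

Treewidth 2.
One such decomposition:
Bags: B1 = {2, 3, 4}  B2 = {3, 4, 5}  B3 = {1, 4, 5}
Tree: B1–B2, B2–B3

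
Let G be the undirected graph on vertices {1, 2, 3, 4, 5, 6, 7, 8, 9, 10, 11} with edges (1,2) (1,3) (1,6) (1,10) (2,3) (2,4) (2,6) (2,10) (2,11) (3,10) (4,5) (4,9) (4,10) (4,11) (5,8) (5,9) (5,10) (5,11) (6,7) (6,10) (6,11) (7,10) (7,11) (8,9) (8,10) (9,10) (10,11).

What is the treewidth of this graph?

A width-3 tree decomposition is:
Bags: B1 = {2, 4, 10, 11}  B2 = {4, 5, 10, 11}  B3 = {2, 6, 10, 11}  B4 = {1, 2, 6, 10}  B5 = {6, 7, 10, 11}  B6 = {4, 5, 9, 10}  B7 = {5, 8, 9, 10}  B8 = {1, 2, 3, 10}
Tree: B1–B2, B1–B3, B3–B4, B3–B5, B2–B6, B6–B7, B4–B8
Each bag holds 4 vertices, so the decomposition has width 3, which upper-bounds the treewidth. For the lower bound, the 4 vertices {1, 2, 3, 10} are pairwise adjacent, and any tree decomposition puts a clique entirely inside one bag — forcing width ≥ 3. Combining the bounds, tw(G) = 3.

3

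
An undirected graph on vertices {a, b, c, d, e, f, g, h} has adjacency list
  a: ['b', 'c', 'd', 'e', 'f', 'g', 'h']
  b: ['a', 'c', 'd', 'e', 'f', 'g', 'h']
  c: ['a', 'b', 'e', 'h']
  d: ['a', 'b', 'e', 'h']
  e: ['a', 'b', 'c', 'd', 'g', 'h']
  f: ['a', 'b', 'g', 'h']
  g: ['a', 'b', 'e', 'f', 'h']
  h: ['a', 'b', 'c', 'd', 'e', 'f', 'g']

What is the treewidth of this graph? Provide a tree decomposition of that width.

Each bag holds 5 vertices, so the decomposition has width 4, which upper-bounds the treewidth. For the lower bound, the 5 vertices {a, b, d, e, h} are pairwise adjacent, and any tree decomposition puts a clique entirely inside one bag — forcing width ≥ 4. Combining the bounds, tw(G) = 4.

Treewidth 4.
One such decomposition:
Bags: B1 = {a, b, e, g, h}  B2 = {a, b, f, g, h}  B3 = {a, b, d, e, h}  B4 = {a, b, c, e, h}
Tree: B1–B2, B1–B3, B3–B4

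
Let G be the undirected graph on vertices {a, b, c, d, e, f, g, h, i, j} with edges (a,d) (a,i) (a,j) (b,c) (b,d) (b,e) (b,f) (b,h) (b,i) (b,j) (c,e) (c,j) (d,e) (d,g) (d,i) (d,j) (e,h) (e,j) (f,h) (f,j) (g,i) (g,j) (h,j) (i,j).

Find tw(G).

3

A width-3 tree decomposition is:
Bags: B1 = {b, d, e, j}  B2 = {b, d, i, j}  B3 = {d, g, i, j}  B4 = {b, c, e, j}  B5 = {a, d, i, j}  B6 = {b, e, h, j}  B7 = {b, f, h, j}
Tree: B1–B2, B2–B3, B1–B4, B2–B5, B4–B6, B6–B7
Each bag holds 4 vertices, so the decomposition has width 3, which upper-bounds the treewidth. Conversely, {d, g, i, j} is a clique of size 4, and the vertices of any clique must share a bag in every tree decomposition; so some bag has ≥ 4 vertices and tw(G) ≥ 3. Hence tw(G) = 3 exactly.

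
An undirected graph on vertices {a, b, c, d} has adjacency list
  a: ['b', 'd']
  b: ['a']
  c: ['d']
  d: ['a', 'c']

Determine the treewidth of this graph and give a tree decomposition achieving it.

The largest bag has 2 vertices, giving width 1; this decomposition certifies tw(G) ≤ 1. G has an edge, so its treewidth is at least 1. Combining the bounds, tw(G) = 1.

Treewidth 1.
Bags: B1 = {a, b}  B2 = {a, d}  B3 = {c, d}
Tree: B1–B2, B2–B3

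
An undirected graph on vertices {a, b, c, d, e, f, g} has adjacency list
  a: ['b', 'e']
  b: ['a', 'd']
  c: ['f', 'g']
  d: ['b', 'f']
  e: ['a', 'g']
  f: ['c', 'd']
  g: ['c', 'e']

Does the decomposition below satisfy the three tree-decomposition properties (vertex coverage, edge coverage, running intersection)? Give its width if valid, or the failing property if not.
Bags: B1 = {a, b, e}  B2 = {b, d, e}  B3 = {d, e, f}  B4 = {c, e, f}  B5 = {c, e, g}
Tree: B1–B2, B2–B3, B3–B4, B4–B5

Yes; width 2.

Checking the three conditions: (i) the bags cover all of {a, b, c, d, e, f, g}; (ii) for each edge, some bag contains both endpoints; (iii) the bags containing any fixed vertex form a subtree. All hold, so the decomposition is valid with width 3 − 1 = 2.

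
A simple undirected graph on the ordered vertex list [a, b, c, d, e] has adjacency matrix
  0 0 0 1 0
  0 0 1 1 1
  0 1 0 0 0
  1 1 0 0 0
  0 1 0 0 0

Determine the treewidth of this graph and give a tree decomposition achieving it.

Treewidth 1.
One optimal decomposition is:
Bags: B1 = {b, e}  B2 = {b, d}  B3 = {b, c}  B4 = {a, d}
Tree: B1–B2, B1–B3, B2–B4

The largest bag has 2 vertices, giving width 1; this decomposition certifies tw(G) ≤ 1. G has an edge, so its treewidth is at least 1. The upper and lower bounds meet at 1, so that is the treewidth.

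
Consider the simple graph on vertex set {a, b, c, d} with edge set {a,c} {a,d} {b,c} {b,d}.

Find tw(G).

2

A width-2 tree decomposition is:
Bags: B1 = {a, b, d}  B2 = {a, b, c}
Tree: B1–B2
Each bag holds 3 vertices, so the decomposition has width 2, which upper-bounds the treewidth. For the lower bound, G contains the cycle a–d–b–c–a, so G is not a forest; only forests have treewidth ≤ 1, hence tw(G) ≥ 2. Hence tw(G) = 2 exactly.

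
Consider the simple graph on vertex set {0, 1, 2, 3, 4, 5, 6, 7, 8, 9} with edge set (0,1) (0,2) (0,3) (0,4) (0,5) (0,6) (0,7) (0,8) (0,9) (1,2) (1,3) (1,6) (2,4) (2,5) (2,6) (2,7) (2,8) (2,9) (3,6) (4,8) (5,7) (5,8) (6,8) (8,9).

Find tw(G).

3

A width-3 tree decomposition is:
Bags: B1 = {0, 2, 6, 8}  B2 = {0, 2, 4, 8}  B3 = {0, 1, 2, 6}  B4 = {0, 1, 3, 6}  B5 = {0, 2, 5, 8}  B6 = {0, 2, 8, 9}  B7 = {0, 2, 5, 7}
Tree: B1–B2, B1–B3, B3–B4, B2–B5, B1–B6, B5–B7
The largest bag has 4 vertices, giving width 3; this decomposition certifies tw(G) ≤ 3. For the lower bound, the 4 vertices {0, 2, 8, 9} are pairwise adjacent, and any tree decomposition puts a clique entirely inside one bag — forcing width ≥ 3. Therefore the treewidth is 3.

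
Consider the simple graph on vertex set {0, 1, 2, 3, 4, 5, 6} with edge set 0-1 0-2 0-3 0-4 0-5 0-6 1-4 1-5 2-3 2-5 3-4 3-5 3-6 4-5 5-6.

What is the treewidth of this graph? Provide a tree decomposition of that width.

Each bag holds 4 vertices, so the decomposition has width 3, which upper-bounds the treewidth. On the other hand G contains the 4-clique {0, 1, 4, 5}. A clique must lie in a single bag of any decomposition, so no decomposition can have width below 3. Combining the bounds, tw(G) = 3.

Treewidth 3.
One optimal decomposition is:
Bags: B1 = {0, 1, 4, 5}  B2 = {0, 3, 4, 5}  B3 = {0, 2, 3, 5}  B4 = {0, 3, 5, 6}
Tree: B1–B2, B2–B3, B2–B4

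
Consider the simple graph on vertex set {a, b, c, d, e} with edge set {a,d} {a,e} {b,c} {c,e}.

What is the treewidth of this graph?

A width-1 tree decomposition is:
Bags: B1 = {a, e}  B2 = {a, d}  B3 = {c, e}  B4 = {b, c}
Tree: B1–B2, B1–B3, B3–B4
Each bag holds 2 vertices, so the decomposition has width 1, which upper-bounds the treewidth. G has an edge, so its treewidth is at least 1. The upper and lower bounds meet at 1, so that is the treewidth.

1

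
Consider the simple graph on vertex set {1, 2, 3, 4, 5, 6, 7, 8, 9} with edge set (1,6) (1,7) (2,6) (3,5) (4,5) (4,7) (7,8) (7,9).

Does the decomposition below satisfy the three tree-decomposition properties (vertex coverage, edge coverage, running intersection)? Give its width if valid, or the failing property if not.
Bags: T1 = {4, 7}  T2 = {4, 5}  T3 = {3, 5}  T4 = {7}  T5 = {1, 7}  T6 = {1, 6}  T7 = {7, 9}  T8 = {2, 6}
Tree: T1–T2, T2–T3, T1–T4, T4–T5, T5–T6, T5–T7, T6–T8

A tree decomposition must satisfy three properties: every vertex lies in some bag; for every edge, both endpoints lie together in some bag; and for every vertex, the bags containing it form a connected subtree. Here vertex 8 appears in no bag, so the decomposition is invalid.

No — vertex 8 appears in no bag.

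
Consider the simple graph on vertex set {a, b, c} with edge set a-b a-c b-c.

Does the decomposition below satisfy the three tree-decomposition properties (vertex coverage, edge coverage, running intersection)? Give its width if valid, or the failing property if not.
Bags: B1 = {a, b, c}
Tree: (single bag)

Yes; width 2.

Vertex coverage: the bags together contain {a, b, c}, the full vertex set. Edge coverage: each edge of G has both endpoints in at least one bag. Running intersection: for every vertex, the bags containing it form a connected subtree. All three properties hold, so this is a valid tree decomposition of width max|bag| − 1 = 2, and hence tw(G) ≤ 2.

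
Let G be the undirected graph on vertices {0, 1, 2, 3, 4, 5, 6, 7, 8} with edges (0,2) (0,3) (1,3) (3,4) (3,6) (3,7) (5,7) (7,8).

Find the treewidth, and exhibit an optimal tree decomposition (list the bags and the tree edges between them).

Every bag has size at most 2, so the width is 2 − 1 = 1 and tw(G) ≤ 1. Any graph with an edge has treewidth ≥ 1, and G has the edge 3–1. The upper and lower bounds meet at 1, so that is the treewidth.

Treewidth 1.
One such decomposition:
Bags: B1 = {1, 3}  B2 = {0, 3}  B3 = {3, 7}  B4 = {0, 2}  B5 = {5, 7}  B6 = {7, 8}  B7 = {3, 4}  B8 = {3, 6}
Tree: B1–B2, B1–B3, B2–B4, B3–B5, B5–B6, B1–B7, B1–B8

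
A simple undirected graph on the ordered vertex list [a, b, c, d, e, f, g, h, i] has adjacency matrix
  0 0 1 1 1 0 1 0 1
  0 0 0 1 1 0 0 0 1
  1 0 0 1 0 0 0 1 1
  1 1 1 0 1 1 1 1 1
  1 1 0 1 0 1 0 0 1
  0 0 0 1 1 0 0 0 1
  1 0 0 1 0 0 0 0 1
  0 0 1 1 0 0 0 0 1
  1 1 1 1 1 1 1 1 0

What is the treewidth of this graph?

A width-3 tree decomposition is:
Bags: B1 = {c, d, h, i}  B2 = {a, c, d, i}  B3 = {a, d, e, i}  B4 = {d, e, f, i}  B5 = {a, d, g, i}  B6 = {b, d, e, i}
Tree: B1–B2, B2–B3, B3–B4, B3–B5, B4–B6
Each bag holds 4 vertices, so the decomposition has width 3, which upper-bounds the treewidth. Conversely, {a, d, g, i} is a clique of size 4, and the vertices of any clique must share a bag in every tree decomposition; so some bag has ≥ 4 vertices and tw(G) ≥ 3. Therefore the treewidth is 3.

3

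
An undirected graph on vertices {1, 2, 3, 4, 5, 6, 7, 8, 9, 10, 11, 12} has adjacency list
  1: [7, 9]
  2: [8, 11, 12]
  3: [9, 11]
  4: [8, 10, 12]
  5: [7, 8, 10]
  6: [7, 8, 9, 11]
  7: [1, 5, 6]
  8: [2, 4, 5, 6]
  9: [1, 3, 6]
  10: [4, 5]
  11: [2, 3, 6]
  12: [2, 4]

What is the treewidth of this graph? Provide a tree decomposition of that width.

Treewidth 3.
One such decomposition:
Bags: B1 = {2, 4, 10, 12}  B2 = {2, 4, 8, 10}  B3 = {2, 5, 8, 10}  B4 = {2, 5, 8, 11}  B5 = {5, 6, 8, 11}  B6 = {5, 6, 7, 11}  B7 = {3, 6, 7, 11}  B8 = {3, 6, 7, 9}  B9 = {1, 3, 7, 9}
Tree: B1–B2, B2–B3, B3–B4, B4–B5, B5–B6, B6–B7, B7–B8, B8–B9

Each bag holds 4 vertices, so the decomposition has width 3, which upper-bounds the treewidth. For the lower bound: the 4 vertex sets {4,10,12}, {2}, {8}, {5,6,7,11} are disjoint, each induces a connected subgraph, and every pair is joined by at least one edge of G. Contracting each set to a single vertex therefore yields K_{4} as a minor, and since treewidth is minor-monotone, tw(G) ≥ tw(K_{4}) = 3. Therefore the treewidth is 3.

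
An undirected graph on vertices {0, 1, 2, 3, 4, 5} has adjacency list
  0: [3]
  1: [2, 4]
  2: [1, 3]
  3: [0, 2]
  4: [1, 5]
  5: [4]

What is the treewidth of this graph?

A width-1 tree decomposition is:
Bags: B1 = {4, 5}  B2 = {1, 4}  B3 = {1, 2}  B4 = {2, 3}  B5 = {0, 3}
Tree: B1–B2, B2–B3, B3–B4, B4–B5
The largest bag has 2 vertices, giving width 1; this decomposition certifies tw(G) ≤ 1. G has an edge, so its treewidth is at least 1. The upper and lower bounds meet at 1, so that is the treewidth.

1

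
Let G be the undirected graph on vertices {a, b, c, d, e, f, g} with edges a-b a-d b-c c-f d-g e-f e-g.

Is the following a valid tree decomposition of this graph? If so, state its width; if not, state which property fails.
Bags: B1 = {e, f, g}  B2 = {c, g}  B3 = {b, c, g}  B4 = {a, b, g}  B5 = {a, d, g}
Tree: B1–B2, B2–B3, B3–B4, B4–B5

A tree decomposition must satisfy three properties: every vertex lies in some bag; for every edge, both endpoints lie together in some bag; and for every vertex, the bags containing it form a connected subtree. Here edge (f,c) lies in no bag, so the decomposition is invalid.

No — edge (f,c) lies in no bag.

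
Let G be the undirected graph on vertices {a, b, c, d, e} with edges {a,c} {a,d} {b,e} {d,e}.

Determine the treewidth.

A width-1 tree decomposition is:
Bags: B1 = {a, c}  B2 = {a, d}  B3 = {d, e}  B4 = {b, e}
Tree: B1–B2, B2–B3, B3–B4
The largest bag has 2 vertices, giving width 1; this decomposition certifies tw(G) ≤ 1. Since G has at least one edge (e.g. c–a), it is not an edgeless graph, so tw(G) ≥ 1. Combining the bounds, tw(G) = 1.

1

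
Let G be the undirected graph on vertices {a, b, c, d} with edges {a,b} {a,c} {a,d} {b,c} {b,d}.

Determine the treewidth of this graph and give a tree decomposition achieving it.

The largest bag has 3 vertices, giving width 2; this decomposition certifies tw(G) ≤ 2. Conversely, {a, b, d} is a clique of size 3, and the vertices of any clique must share a bag in every tree decomposition; so some bag has ≥ 3 vertices and tw(G) ≥ 2. Combining the bounds, tw(G) = 2.

Treewidth 2.
Bags: B1 = {a, b, c}  B2 = {a, b, d}
Tree: B1–B2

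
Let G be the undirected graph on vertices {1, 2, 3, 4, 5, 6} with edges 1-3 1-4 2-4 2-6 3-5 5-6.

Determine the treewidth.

A width-2 tree decomposition is:
Bags: B1 = {1, 3, 5}  B2 = {1, 5, 6}  B3 = {1, 2, 6}  B4 = {1, 2, 4}
Tree: B1–B2, B2–B3, B3–B4
Each bag holds 3 vertices, so the decomposition has width 2, which upper-bounds the treewidth. The edges 1–3–5–6–2–4–1 form a cycle, so G is not a tree and its treewidth is at least 2. Hence tw(G) = 2 exactly.

2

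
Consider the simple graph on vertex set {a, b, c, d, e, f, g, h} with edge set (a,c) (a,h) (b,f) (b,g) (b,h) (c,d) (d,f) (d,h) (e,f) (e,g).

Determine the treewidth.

A width-2 tree decomposition is:
Bags: B1 = {a, c, d}  B2 = {a, d, h}  B3 = {d, f, h}  B4 = {b, f, h}  B5 = {b, e, f}  B6 = {b, e, g}
Tree: B1–B2, B2–B3, B3–B4, B4–B5, B5–B6
The largest bag has 3 vertices, giving width 2; this decomposition certifies tw(G) ≤ 2. Since c–a–h–d–c is a cycle in G, G is not acyclic. Forests are exactly the graphs of treewidth ≤ 1, so tw(G) ≥ 2. Therefore the treewidth is 2.

2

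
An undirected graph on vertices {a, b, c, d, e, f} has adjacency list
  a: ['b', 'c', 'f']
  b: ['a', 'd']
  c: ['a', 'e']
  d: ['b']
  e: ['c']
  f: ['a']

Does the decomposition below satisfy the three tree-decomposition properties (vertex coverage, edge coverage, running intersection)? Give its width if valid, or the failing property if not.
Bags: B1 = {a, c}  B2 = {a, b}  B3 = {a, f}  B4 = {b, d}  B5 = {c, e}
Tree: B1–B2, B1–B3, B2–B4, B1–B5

Checking the three conditions: (i) the bags cover all of {a, b, c, d, e, f}; (ii) for each edge, some bag contains both endpoints; (iii) the bags containing any fixed vertex form a subtree. All hold, so the decomposition is valid with width 2 − 1 = 1.

Yes; width 1.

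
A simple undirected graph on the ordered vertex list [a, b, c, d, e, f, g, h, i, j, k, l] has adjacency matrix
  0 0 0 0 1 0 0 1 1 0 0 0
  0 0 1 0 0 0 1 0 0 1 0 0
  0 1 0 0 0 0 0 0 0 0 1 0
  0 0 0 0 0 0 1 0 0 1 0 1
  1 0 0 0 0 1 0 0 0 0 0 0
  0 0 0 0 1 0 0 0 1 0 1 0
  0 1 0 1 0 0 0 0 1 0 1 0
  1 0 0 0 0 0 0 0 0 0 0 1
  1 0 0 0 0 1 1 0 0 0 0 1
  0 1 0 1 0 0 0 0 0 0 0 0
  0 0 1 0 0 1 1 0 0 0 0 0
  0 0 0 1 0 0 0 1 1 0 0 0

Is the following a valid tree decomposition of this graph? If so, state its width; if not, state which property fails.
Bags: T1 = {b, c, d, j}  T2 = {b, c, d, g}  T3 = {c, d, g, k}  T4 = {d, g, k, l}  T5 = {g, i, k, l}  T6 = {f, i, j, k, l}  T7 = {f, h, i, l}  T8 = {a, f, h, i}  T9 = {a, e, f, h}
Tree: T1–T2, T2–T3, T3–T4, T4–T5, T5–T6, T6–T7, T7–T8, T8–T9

A tree decomposition must satisfy three properties: every vertex lies in some bag; for every edge, both endpoints lie together in some bag; and for every vertex, the bags containing it form a connected subtree. Here bags containing vertex j are not connected in the tree, so the decomposition is invalid.

No — bags containing vertex j are not connected in the tree.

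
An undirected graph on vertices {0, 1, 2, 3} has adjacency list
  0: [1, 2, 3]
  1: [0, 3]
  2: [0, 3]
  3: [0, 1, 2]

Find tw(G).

2

A width-2 tree decomposition is:
Bags: B1 = {0, 2, 3}  B2 = {0, 1, 3}
Tree: B1–B2
Every bag has size at most 3, so the width is 3 − 1 = 2 and tw(G) ≤ 2. On the other hand G contains the 3-clique {0, 1, 3}. A clique must lie in a single bag of any decomposition, so no decomposition can have width below 2. Hence tw(G) = 2 exactly.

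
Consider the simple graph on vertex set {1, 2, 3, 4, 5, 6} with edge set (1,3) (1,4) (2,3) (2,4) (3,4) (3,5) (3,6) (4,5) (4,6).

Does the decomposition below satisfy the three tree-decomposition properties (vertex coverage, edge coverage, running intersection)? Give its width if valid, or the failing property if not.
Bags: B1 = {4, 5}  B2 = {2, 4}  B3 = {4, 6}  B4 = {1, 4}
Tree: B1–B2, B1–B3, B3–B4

A tree decomposition must satisfy three properties: every vertex lies in some bag; for every edge, both endpoints lie together in some bag; and for every vertex, the bags containing it form a connected subtree. Here vertex 3 appears in no bag, so the decomposition is invalid.

No — vertex 3 appears in no bag.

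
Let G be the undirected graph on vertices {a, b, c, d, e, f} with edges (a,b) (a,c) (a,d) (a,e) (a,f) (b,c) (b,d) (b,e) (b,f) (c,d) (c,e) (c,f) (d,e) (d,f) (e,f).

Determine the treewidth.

A width-5 tree decomposition is:
Bags: B1 = {a, b, c, d, e, f}
Tree: (single bag)
A single bag containing all 6 vertices is trivially a valid decomposition of width 5. On the other hand G contains the 6-clique {a, b, c, d, e, f}. A clique must lie in a single bag of any decomposition, so no decomposition can have width below 5. Therefore the treewidth is 5.

5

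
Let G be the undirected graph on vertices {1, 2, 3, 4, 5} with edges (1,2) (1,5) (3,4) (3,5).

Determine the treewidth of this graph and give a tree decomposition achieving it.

Treewidth 1.
One such decomposition:
Bags: B1 = {1, 5}  B2 = {3, 5}  B3 = {3, 4}  B4 = {1, 2}
Tree: B1–B2, B2–B3, B1–B4

The largest bag has 2 vertices, giving width 1; this decomposition certifies tw(G) ≤ 1. Any graph with an edge has treewidth ≥ 1, and G has the edge 5–1. Combining the bounds, tw(G) = 1.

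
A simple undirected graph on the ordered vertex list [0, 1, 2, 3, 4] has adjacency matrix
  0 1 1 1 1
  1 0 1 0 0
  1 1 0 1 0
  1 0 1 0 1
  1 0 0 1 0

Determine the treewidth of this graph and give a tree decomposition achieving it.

The largest bag has 3 vertices, giving width 2; this decomposition certifies tw(G) ≤ 2. For the lower bound, the 3 vertices {0, 1, 2} are pairwise adjacent, and any tree decomposition puts a clique entirely inside one bag — forcing width ≥ 2. Hence tw(G) = 2 exactly.

Treewidth 2.
One such decomposition:
Bags: B1 = {0, 3, 4}  B2 = {0, 2, 3}  B3 = {0, 1, 2}
Tree: B1–B2, B2–B3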